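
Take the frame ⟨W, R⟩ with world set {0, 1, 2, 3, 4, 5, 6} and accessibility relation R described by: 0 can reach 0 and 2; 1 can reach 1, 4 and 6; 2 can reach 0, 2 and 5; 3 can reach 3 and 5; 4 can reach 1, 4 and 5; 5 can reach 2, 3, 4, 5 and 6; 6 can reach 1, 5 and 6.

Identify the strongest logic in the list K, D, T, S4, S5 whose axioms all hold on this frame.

Serial (axiom D): yes — every world has a successor (e.g. 0 R 0).
Reflexive (axiom T): yes — every world is R-related to itself.
Transitive (axiom 4): no — 0 R 2 and 2 R 5, but not 0 R 5.
Euclidean (axiom 5): no — 1 R 4 and 1 R 6, but not 4 R 6.
So F validates K, D, T; S4 would additionally require R to be transitive. The strongest is T.

T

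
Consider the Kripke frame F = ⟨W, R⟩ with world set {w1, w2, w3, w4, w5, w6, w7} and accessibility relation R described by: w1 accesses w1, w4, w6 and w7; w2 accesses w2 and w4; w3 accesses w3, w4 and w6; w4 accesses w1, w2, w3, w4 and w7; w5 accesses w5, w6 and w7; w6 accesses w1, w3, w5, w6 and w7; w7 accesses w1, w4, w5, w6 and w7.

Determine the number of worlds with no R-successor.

R is serial; there are no such worlds.

0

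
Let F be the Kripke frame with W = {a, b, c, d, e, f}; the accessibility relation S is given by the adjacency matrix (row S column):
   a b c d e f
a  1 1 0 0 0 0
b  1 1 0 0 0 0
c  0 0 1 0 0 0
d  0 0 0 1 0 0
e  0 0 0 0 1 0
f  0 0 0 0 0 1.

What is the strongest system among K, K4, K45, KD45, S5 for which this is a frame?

Transitive (axiom 4): yes — every two-step S-path is closed by a direct edge.
Euclidean (axiom 5): yes — any two successors of a common world are S-related.
Serial (axiom D): yes — every world has a successor (e.g. a S a).
Reflexive (axiom T): yes — every world is S-related to itself.
So F validates K, K4, K45, KD45, S5. The strongest is S5.

S5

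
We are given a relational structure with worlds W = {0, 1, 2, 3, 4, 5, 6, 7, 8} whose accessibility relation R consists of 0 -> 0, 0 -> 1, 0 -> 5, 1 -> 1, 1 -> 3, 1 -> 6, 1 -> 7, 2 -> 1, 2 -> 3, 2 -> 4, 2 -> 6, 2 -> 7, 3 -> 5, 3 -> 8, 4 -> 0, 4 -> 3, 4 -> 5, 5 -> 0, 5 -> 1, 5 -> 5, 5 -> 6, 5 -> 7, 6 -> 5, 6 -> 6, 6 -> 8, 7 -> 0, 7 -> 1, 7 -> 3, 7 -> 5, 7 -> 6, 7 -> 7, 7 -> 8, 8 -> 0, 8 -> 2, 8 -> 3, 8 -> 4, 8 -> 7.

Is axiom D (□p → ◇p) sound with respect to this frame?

Yes

By correspondence theory, D is valid on a frame iff R is serial.
Serial: yes — every world has a successor (e.g. 0 R 0).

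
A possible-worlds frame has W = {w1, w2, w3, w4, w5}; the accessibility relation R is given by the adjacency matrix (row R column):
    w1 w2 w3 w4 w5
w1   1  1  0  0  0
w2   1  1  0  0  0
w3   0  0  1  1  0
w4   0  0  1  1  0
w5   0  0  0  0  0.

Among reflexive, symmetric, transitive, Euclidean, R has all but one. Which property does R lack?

Reflexive: no — w5 is not related to itself.
Symmetric: yes — every pair in R has its reverse in R.
Transitive: yes — every two-step R-path is closed by a direct edge.
Euclidean: yes — any two successors of a common world are R-related.
Only reflexive fails.

reflexive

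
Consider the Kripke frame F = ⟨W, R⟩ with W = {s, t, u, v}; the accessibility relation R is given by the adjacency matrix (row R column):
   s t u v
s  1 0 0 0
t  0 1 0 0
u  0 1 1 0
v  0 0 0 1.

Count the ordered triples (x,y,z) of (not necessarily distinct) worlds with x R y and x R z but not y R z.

Enumerating: (u,t,u).

1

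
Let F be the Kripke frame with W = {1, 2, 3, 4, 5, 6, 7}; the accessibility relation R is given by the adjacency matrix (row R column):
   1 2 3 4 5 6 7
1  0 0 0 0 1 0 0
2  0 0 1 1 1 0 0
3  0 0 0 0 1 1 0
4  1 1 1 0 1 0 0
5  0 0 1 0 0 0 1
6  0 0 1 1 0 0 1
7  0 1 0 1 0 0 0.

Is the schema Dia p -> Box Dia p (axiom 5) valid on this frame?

By correspondence theory, 5 is valid on a frame iff R is Euclidean.
Euclidean: no — 2 R 3 and 2 R 4, but not 3 R 4.

No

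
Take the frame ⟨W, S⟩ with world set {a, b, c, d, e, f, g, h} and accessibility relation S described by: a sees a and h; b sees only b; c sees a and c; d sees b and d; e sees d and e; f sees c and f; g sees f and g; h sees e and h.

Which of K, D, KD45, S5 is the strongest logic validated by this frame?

Serial (axiom D): yes — every world has a successor (e.g. a S a).
Euclidean (axiom 5): no — a S h and a S a, but not h S a.
Transitive (axiom 4): no — a S h and h S e, but not a S e.
Reflexive (axiom T): yes — every world is S-related to itself.
So F validates K, D; KD45 would additionally require S to be Euclidean and transitive. The strongest is D.

D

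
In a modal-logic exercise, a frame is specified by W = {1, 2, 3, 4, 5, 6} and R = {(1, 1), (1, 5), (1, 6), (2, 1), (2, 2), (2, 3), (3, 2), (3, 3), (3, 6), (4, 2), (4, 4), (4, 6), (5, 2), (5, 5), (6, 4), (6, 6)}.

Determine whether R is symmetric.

No

Symmetric: no — 1 R 5 but not 5 R 1.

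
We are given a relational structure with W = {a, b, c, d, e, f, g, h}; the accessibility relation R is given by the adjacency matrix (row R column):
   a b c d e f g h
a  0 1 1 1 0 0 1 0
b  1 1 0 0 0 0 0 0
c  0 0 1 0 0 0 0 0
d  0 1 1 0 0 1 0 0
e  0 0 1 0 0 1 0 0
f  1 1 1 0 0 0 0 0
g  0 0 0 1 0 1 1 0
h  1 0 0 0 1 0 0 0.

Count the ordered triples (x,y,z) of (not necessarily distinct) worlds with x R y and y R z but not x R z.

Enumerating: (a,b,a), (a,d,f), (a,g,f), (b,a,c), (b,a,d), (b,a,g), (d,b,a), (d,f,a), (e,f,a), (e,f,b), (f,a,d), (f,a,g), … and 11 more.
Total: 23.

23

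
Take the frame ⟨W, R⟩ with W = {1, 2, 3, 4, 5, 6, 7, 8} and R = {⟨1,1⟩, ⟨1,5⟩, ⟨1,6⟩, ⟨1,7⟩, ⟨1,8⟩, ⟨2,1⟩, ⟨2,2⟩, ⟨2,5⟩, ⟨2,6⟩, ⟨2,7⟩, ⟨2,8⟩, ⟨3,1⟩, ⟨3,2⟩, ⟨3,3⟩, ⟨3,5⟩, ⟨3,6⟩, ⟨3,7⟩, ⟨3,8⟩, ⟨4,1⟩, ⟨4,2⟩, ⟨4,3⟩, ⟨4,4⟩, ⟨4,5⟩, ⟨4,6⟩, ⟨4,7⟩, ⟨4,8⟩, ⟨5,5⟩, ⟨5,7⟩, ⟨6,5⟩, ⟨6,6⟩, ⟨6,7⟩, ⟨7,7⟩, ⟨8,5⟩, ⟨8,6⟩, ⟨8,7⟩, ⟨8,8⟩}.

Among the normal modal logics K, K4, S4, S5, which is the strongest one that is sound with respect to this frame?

Transitive (axiom 4): yes — every two-step R-path is closed by a direct edge.
Reflexive (axiom T): yes — every world is R-related to itself.
Euclidean (axiom 5): no — 1 R 5 and 1 R 6, but not 5 R 6.
So F validates K, K4, S4; S5 would additionally require R to be Euclidean. The strongest is S4.

S4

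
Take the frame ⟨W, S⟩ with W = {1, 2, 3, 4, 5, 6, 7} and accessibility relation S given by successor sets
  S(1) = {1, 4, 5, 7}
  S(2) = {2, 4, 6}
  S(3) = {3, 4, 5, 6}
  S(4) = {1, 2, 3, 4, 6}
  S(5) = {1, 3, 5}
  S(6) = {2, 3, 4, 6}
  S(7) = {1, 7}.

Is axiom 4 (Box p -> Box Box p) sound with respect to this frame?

By correspondence theory, 4 is valid on a frame iff S is transitive.
Transitive: no — 1 S 4 and 4 S 2, but not 1 S 2.

No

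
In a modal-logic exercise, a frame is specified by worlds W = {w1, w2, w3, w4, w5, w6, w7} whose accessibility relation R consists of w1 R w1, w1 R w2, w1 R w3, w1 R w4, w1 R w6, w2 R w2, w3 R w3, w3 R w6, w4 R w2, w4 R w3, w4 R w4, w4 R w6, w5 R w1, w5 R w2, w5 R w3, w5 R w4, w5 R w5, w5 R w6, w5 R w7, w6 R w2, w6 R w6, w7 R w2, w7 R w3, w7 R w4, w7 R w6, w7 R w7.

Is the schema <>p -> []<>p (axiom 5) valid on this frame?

The schema 5 characterises exactly the Euclidean frames.
Euclidean: no — w1 R w2 and w1 R w3, but not w2 R w3.

No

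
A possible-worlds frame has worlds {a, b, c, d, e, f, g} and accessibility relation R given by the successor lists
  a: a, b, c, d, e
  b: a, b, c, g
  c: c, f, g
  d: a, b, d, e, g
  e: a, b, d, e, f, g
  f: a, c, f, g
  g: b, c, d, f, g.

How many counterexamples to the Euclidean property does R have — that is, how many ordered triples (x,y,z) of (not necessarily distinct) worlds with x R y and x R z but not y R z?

40

Enumerating: (a,b,d), (a,b,e), (a,c,a), (a,c,b), (a,c,d), (a,c,e), (a,d,c), (a,e,c), (b,a,g), (b,c,a), (b,c,b), (b,g,a), … and 28 more.
Total: 40.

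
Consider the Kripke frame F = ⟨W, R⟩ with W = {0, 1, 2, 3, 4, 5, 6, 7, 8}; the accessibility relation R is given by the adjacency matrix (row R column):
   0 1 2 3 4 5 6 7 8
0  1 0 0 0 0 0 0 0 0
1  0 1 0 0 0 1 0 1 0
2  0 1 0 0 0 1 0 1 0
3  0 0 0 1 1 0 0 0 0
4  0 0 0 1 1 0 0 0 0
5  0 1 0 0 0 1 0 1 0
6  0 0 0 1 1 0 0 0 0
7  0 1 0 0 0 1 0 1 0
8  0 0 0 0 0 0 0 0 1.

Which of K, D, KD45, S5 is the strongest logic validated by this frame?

Serial (axiom D): yes — every world has a successor (e.g. 0 R 0).
Euclidean (axiom 5): yes — any two successors of a common world are R-related.
Transitive (axiom 4): yes — every two-step R-path is closed by a direct edge.
Reflexive (axiom T): no — 2 is not related to itself.
So F validates K, D, KD45; S5 would additionally require R to be reflexive. The strongest is KD45.

KD45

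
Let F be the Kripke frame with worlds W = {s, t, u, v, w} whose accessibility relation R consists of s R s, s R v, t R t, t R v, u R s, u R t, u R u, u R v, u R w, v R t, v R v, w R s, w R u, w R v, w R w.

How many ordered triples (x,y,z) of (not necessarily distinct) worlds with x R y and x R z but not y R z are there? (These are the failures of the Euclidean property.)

Enumerating: (s,v,s), (u,s,t), (u,s,u), (u,s,w), (u,t,s), (u,t,u), (u,t,w), (u,v,s), (u,v,u), (u,v,w), (u,w,t), (w,s,u), (w,s,w), (w,v,s), (w,v,u), (w,v,w).

16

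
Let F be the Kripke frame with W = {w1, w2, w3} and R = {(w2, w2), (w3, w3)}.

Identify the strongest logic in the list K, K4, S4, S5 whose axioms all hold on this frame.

Transitive (axiom 4): yes — every two-step R-path is closed by a direct edge.
Reflexive (axiom T): no — w1 is not related to itself.
Euclidean (axiom 5): yes — any two successors of a common world are R-related.
So F validates K, K4; S4 would additionally require R to be reflexive. The strongest is K4.

K4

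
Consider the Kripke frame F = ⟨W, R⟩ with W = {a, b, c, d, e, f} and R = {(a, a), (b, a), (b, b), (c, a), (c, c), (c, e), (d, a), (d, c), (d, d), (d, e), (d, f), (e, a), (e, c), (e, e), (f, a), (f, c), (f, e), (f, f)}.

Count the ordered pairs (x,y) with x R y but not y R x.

Enumerating: (b,a), (c,a), (d,a), (d,c), (d,e), (d,f), (e,a), (f,a), (f,c), (f,e).

10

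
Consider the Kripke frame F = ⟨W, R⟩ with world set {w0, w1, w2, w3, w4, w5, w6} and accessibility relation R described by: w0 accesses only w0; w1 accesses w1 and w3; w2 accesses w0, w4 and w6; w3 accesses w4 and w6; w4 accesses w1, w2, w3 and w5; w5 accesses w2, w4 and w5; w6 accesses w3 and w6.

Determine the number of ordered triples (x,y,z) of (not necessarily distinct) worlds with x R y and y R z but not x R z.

Enumerating: (w1,w3,w4), (w1,w3,w6), (w2,w4,w1), (w2,w4,w2), (w2,w4,w3), (w2,w4,w5), (w2,w6,w3), (w3,w4,w1), (w3,w4,w2), (w3,w4,w3), (w3,w4,w5), (w3,w6,w3), … and 11 more.
Total: 23.

23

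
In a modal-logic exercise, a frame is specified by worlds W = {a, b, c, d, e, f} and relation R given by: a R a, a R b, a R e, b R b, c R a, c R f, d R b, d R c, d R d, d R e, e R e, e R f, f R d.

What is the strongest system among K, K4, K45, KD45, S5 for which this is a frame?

K

Transitive (axiom 4): no — a R e and e R f, but not a R f.
Euclidean (axiom 5): no — a R b and a R e, but not b R e.
Serial (axiom D): yes — every world has a successor (e.g. a R a).
Reflexive (axiom T): no — c is not related to itself.
So F validates K; K4 would additionally require R to be transitive. The strongest is K.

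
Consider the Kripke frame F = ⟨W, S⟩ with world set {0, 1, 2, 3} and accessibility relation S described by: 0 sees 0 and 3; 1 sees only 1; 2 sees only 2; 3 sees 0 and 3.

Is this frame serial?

Serial: yes — every world has a successor (e.g. 0 S 0).

Yes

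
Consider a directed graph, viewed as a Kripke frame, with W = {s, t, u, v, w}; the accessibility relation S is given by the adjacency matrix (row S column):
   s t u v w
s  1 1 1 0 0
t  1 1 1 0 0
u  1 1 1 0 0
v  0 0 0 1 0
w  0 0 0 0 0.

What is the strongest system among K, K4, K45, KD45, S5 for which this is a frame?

Transitive (axiom 4): yes — every two-step S-path is closed by a direct edge.
Euclidean (axiom 5): yes — any two successors of a common world are S-related.
Serial (axiom D): no — w has no S-successor.
Reflexive (axiom T): no — w is not related to itself.
So F validates K, K4, K45; KD45 would additionally require S to be serial. The strongest is K45.

K45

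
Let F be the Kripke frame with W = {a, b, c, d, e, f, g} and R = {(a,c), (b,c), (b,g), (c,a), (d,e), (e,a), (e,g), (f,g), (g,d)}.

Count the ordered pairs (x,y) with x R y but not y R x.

7

Enumerating: (b,c), (b,g), (d,e), (e,a), (e,g), (f,g), (g,d).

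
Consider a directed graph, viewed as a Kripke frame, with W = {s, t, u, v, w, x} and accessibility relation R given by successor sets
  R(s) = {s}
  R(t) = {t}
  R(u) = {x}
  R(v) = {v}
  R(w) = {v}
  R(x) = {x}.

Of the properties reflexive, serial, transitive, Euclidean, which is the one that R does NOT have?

Reflexive: no — u is not related to itself.
Serial: yes — every world has a successor (e.g. s R s).
Transitive: yes — every two-step R-path is closed by a direct edge.
Euclidean: yes — any two successors of a common world are R-related.
Only reflexive fails.

reflexive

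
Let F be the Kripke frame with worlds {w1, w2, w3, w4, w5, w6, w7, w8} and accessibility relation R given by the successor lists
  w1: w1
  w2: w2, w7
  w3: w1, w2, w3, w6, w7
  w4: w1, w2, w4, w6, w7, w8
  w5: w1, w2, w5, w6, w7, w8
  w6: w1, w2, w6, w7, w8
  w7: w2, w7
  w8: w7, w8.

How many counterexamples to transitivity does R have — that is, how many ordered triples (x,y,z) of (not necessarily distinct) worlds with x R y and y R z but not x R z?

2

Enumerating: (w3,w6,w8), (w8,w7,w2).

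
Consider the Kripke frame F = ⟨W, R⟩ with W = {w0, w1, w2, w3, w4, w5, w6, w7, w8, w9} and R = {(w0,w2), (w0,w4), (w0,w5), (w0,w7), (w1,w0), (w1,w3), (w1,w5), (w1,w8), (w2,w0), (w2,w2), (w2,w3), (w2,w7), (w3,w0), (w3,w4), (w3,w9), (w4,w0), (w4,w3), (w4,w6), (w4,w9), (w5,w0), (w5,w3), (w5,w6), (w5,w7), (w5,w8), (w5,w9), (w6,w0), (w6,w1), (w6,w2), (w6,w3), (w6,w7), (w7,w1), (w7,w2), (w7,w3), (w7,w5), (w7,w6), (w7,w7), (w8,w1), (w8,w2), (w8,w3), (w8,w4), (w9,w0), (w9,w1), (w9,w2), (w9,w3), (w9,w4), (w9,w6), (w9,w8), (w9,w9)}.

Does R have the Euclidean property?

No

Euclidean: no — w0 R w2 and w0 R w4, but not w2 R w4.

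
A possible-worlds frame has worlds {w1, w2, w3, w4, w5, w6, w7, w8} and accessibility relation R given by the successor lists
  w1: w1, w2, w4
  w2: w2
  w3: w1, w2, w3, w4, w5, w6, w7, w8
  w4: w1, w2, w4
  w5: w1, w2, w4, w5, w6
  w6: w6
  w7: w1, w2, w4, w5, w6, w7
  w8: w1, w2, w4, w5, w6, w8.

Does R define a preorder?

Yes

Reflexive: yes — every world is R-related to itself.
Transitive: yes — every two-step R-path is closed by a direct edge.
So R is a preorder.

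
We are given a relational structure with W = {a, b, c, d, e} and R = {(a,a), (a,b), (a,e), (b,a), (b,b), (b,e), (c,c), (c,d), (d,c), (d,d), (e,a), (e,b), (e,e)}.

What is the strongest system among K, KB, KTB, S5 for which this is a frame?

Symmetric (axiom B): yes — every pair in R has its reverse in R.
Reflexive (axiom T): yes — every world is R-related to itself.
Euclidean (axiom 5): yes — any two successors of a common world are R-related.
So F validates K, KB, KTB, S5. The strongest is S5.

S5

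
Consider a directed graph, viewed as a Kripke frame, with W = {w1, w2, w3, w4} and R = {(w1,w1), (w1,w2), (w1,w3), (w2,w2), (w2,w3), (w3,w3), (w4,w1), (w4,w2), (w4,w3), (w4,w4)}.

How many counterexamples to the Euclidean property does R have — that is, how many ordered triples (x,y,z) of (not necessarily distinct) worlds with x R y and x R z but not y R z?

10

Enumerating: (w1,w2,w1), (w1,w3,w1), (w1,w3,w2), (w2,w3,w2), (w4,w1,w4), (w4,w2,w1), (w4,w2,w4), (w4,w3,w1), (w4,w3,w2), (w4,w3,w4).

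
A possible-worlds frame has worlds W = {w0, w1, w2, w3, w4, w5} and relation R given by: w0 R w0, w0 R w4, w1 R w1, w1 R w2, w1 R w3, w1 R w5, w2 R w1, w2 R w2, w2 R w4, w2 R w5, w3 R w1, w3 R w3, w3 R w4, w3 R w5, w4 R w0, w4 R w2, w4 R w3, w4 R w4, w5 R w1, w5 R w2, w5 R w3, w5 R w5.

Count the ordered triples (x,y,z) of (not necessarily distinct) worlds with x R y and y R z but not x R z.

Enumerating: (w0,w4,w2), (w0,w4,w3), (w1,w2,w4), (w1,w3,w4), (w2,w1,w3), (w2,w4,w0), (w2,w4,w3), (w2,w5,w3), (w3,w1,w2), (w3,w4,w0), (w3,w4,w2), (w3,w5,w2), (w4,w2,w1), (w4,w2,w5), (w4,w3,w1), (w4,w3,w5), (w5,w2,w4), (w5,w3,w4).

18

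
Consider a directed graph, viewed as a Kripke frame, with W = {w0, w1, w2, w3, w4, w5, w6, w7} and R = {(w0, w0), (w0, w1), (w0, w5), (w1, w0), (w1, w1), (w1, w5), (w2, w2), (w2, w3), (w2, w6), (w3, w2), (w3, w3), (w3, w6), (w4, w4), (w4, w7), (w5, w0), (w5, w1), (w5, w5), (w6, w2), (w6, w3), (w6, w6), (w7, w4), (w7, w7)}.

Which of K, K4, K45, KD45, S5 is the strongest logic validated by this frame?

S5

Transitive (axiom 4): yes — every two-step R-path is closed by a direct edge.
Euclidean (axiom 5): yes — any two successors of a common world are R-related.
Serial (axiom D): yes — every world has a successor (e.g. w0 R w0).
Reflexive (axiom T): yes — every world is R-related to itself.
So F validates K, K4, K45, KD45, S5. The strongest is S5.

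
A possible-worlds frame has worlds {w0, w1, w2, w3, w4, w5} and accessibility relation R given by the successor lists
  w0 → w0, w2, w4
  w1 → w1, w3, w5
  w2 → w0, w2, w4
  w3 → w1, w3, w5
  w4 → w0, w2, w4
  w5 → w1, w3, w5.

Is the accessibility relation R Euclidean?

Euclidean: yes — any two successors of a common world are R-related.

Yes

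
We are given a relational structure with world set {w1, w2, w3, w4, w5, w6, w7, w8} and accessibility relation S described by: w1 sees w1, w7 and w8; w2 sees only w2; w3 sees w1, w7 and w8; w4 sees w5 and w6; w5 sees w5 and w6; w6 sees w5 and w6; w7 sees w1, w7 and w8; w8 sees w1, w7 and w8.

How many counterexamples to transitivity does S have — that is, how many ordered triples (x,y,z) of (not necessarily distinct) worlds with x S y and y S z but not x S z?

0

S is transitive; there are no such tuples.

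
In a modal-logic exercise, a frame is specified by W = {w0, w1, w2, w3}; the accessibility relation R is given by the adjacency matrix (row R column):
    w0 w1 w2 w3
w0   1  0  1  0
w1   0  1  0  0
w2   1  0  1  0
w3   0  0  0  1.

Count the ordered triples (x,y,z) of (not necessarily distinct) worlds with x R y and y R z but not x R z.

R is transitive; there are no such tuples.

0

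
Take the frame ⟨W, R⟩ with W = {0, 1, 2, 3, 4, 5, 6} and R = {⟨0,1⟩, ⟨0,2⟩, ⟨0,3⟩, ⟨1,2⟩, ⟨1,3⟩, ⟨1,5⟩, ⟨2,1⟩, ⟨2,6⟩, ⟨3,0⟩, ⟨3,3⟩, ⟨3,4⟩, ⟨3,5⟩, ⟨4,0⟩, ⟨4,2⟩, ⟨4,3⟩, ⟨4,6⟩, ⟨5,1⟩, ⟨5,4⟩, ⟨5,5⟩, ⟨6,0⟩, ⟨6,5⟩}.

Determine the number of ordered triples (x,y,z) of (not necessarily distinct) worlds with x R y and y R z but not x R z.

Enumerating: (0,1,5), (0,2,6), (0,3,0), (0,3,4), (0,3,5), (1,2,1), (1,2,6), (1,3,0), (1,3,4), (1,5,1), (1,5,4), (2,1,2), … and 25 more.
Total: 37.

37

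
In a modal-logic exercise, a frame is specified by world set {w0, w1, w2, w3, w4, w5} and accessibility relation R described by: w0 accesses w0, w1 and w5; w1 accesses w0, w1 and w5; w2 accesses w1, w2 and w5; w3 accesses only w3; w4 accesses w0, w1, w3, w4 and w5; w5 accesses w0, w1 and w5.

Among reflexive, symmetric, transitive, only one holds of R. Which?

Reflexive: yes — every world is R-related to itself.
Symmetric: no — w2 R w1 but not w1 R w2.
Transitive: no — w2 R w1 and w1 R w0, but not w2 R w0.
Only reflexive holds.

reflexive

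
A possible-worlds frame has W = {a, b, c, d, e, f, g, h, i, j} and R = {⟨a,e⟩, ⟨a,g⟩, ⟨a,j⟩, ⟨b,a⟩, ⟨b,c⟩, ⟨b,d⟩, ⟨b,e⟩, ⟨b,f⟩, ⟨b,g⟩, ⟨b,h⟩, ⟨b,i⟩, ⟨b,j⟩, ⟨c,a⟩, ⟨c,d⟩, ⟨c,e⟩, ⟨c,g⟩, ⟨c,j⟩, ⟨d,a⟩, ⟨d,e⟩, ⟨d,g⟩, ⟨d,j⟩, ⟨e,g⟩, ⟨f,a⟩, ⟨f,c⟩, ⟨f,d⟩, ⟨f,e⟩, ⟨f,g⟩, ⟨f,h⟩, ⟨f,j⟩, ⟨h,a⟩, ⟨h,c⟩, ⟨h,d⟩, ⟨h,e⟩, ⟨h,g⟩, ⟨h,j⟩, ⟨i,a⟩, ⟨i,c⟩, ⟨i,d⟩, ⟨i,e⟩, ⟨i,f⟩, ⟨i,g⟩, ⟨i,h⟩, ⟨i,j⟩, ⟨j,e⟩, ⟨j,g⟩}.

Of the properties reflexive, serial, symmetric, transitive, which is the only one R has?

Reflexive: no — a is not related to itself.
Serial: no — g has no R-successor.
Symmetric: no — a R e but not e R a.
Transitive: yes — every two-step R-path is closed by a direct edge.
Only transitive holds.

transitive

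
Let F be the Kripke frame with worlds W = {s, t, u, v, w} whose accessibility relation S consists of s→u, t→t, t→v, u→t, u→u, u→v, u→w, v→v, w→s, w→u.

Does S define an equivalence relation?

Reflexive: no — s is not related to itself.
Symmetric: no — s S u but not u S s.
Transitive: no — s S u and u S t, but not s S t.
So S is not an equivalence relation.

No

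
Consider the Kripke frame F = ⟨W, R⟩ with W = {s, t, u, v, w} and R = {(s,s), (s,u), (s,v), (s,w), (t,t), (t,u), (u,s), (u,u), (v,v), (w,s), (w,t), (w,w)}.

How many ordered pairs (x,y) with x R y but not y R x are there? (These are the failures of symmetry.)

3

Enumerating: (s,v), (t,u), (w,t).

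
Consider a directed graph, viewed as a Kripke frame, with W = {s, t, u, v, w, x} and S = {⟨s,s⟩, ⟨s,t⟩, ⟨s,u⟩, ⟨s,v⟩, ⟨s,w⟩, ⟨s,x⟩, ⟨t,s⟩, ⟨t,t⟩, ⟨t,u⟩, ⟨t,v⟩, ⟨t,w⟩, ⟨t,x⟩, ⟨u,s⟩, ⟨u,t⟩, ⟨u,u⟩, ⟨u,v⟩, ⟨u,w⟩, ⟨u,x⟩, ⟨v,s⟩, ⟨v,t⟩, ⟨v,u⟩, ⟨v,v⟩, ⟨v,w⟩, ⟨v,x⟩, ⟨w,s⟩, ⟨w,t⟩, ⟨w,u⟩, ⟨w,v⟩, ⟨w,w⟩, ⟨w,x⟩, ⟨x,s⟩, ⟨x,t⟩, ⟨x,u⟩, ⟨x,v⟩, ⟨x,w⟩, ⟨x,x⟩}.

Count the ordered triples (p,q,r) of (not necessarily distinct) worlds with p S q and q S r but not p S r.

0

S is transitive; there are no such tuples.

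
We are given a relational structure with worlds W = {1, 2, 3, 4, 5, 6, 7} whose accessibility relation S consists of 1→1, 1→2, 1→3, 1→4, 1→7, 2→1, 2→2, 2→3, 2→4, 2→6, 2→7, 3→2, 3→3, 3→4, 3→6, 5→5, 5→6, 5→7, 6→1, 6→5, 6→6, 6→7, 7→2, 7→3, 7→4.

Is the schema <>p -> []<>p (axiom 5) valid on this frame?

No

By correspondence theory, 5 is valid on a frame iff S is Euclidean.
Euclidean: no — 1 S 3 and 1 S 7, but not 3 S 7.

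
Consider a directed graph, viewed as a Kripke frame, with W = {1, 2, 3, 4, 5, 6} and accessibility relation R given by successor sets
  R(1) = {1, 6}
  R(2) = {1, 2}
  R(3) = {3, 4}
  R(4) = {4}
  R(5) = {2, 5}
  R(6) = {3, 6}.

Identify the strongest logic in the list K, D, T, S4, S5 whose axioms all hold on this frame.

T

Serial (axiom D): yes — every world has a successor (e.g. 1 R 1).
Reflexive (axiom T): yes — every world is R-related to itself.
Transitive (axiom 4): no — 1 R 6 and 6 R 3, but not 1 R 3.
Euclidean (axiom 5): no — 1 R 6 and 1 R 1, but not 6 R 1.
So F validates K, D, T; S4 would additionally require R to be transitive. The strongest is T.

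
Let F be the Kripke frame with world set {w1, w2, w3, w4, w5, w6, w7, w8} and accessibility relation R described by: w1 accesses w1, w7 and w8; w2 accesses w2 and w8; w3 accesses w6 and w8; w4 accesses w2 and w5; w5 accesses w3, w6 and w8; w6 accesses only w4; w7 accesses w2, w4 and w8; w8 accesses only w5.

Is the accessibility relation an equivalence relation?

No

Reflexive: no — w3 is not related to itself.
Symmetric: no — w1 R w7 but not w7 R w1.
Transitive: no — w1 R w7 and w7 R w2, but not w1 R w2.
So R is not an equivalence relation.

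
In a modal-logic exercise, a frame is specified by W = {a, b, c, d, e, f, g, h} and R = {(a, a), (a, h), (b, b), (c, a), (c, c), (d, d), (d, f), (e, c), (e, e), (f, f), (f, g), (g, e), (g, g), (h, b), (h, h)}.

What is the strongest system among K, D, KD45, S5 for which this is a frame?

Serial (axiom D): yes — every world has a successor (e.g. a R a).
Euclidean (axiom 5): no — a R h and a R a, but not h R a.
Transitive (axiom 4): no — a R h and h R b, but not a R b.
Reflexive (axiom T): yes — every world is R-related to itself.
So F validates K, D; KD45 would additionally require R to be Euclidean and transitive. The strongest is D.

D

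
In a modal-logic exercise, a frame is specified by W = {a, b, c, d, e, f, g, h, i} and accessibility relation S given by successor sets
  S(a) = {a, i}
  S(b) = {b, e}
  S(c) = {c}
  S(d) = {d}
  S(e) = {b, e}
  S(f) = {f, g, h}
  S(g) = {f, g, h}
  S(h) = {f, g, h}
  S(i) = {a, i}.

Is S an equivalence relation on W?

Reflexive: yes — every world is S-related to itself.
Symmetric: yes — every pair in S has its reverse in S.
Transitive: yes — every two-step S-path is closed by a direct edge.
So S is an equivalence relation.

Yes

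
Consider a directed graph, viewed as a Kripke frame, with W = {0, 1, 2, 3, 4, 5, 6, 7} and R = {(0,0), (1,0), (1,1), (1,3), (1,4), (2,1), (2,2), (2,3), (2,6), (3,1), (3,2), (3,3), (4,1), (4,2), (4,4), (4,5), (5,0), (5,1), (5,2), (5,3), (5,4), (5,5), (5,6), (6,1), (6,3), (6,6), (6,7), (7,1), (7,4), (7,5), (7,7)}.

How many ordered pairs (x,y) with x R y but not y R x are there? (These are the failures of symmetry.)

Enumerating: (1,0), (2,1), (2,6), (4,2), (5,0), (5,1), (5,2), (5,3), (5,6), (6,1), (6,3), (6,7), (7,1), (7,4), (7,5).

15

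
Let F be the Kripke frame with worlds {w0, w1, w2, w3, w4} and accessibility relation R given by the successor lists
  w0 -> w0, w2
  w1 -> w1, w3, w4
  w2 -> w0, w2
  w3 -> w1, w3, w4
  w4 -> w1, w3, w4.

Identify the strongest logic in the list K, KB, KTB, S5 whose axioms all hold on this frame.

Symmetric (axiom B): yes — every pair in R has its reverse in R.
Reflexive (axiom T): yes — every world is R-related to itself.
Euclidean (axiom 5): yes — any two successors of a common world are R-related.
So F validates K, KB, KTB, S5. The strongest is S5.

S5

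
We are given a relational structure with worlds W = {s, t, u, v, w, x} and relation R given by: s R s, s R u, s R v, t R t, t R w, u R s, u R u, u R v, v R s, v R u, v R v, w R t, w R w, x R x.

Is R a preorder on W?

Reflexive: yes — every world is R-related to itself.
Transitive: yes — every two-step R-path is closed by a direct edge.
So R is a preorder.

Yes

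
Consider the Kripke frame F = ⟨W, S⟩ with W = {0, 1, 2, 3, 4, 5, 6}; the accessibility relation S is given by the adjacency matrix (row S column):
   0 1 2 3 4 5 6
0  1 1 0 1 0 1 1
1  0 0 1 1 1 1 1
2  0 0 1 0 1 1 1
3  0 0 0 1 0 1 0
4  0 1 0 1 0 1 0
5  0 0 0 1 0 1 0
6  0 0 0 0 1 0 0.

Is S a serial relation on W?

Serial: yes — every world has a successor (e.g. 0 S 0).

Yes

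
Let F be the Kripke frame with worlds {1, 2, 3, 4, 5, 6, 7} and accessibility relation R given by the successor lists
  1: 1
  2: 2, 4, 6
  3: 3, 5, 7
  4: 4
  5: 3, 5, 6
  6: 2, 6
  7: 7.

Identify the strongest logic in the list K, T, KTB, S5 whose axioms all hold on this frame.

T

Reflexive (axiom T): yes — every world is R-related to itself.
Symmetric (axiom B): no — 2 R 4 but not 4 R 2.
Euclidean (axiom 5): no — 2 R 4 and 2 R 6, but not 4 R 6.
So F validates K, T; KTB would additionally require R to be symmetric. The strongest is T.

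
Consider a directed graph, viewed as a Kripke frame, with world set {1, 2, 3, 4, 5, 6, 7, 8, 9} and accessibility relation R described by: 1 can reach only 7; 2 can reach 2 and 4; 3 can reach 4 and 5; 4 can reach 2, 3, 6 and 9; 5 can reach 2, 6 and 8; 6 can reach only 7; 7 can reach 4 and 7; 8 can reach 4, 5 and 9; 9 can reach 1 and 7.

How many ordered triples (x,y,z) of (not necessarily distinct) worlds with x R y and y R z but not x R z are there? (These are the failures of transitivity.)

Enumerating: (1,7,4), (2,4,3), (2,4,6), (2,4,9), (3,4,2), (3,4,3), (3,4,6), (3,4,9), (3,5,2), (3,5,6), (3,5,8), (4,2,4), … and 24 more.
Total: 36.

36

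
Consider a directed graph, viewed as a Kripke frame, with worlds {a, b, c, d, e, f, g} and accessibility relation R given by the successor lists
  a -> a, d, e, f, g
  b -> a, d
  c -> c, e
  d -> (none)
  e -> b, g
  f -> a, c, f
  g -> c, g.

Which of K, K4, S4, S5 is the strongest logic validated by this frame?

K

Transitive (axiom 4): no — a R e and e R b, but not a R b.
Reflexive (axiom T): no — b is not related to itself.
Euclidean (axiom 5): no — a R d and a R e, but not d R e.
So F validates K; K4 would additionally require R to be transitive. The strongest is K.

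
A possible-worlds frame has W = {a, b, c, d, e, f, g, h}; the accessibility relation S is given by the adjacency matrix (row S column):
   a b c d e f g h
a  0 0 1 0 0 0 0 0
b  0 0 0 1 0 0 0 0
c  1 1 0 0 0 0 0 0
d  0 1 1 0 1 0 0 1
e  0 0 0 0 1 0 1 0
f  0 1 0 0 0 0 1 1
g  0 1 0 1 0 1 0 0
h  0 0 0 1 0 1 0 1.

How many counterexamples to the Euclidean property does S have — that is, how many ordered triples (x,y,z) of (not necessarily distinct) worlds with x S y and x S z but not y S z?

Enumerating: (a,c,c), (b,d,d), (c,a,a), (c,a,b), (c,b,a), (c,b,b), (d,b,b), (d,b,c), (d,b,e), (d,b,h), (d,c,c), (d,c,e), … and 26 more.
Total: 38.

38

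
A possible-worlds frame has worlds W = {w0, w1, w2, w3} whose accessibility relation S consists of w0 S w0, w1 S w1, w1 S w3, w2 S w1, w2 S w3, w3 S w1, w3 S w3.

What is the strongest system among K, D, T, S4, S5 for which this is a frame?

D

Serial (axiom D): yes — every world has a successor (e.g. w0 S w0).
Reflexive (axiom T): no — w2 is not related to itself.
Transitive (axiom 4): yes — every two-step S-path is closed by a direct edge.
Euclidean (axiom 5): yes — any two successors of a common world are S-related.
So F validates K, D; T would additionally require S to be reflexive. The strongest is D.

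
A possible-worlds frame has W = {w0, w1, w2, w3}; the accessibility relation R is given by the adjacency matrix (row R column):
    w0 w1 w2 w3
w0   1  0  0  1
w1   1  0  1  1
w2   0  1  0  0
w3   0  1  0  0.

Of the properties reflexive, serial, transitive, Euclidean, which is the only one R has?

serial

Reflexive: no — w1 is not related to itself.
Serial: yes — every world has a successor (e.g. w0 R w0).
Transitive: no — w0 R w3 and w3 R w1, but not w0 R w1.
Euclidean: no — w1 R w0 and w1 R w2, but not w0 R w2.
Only serial holds.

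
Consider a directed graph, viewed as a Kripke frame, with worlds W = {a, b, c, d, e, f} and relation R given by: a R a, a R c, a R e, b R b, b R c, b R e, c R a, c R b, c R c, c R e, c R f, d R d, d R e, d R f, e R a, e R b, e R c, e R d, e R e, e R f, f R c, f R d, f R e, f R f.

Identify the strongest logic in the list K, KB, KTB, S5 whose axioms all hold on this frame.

KTB

Symmetric (axiom B): yes — every pair in R has its reverse in R.
Reflexive (axiom T): yes — every world is R-related to itself.
Euclidean (axiom 5): no — c R a and c R b, but not a R b.
So F validates K, KB, KTB; S5 would additionally require R to be Euclidean. The strongest is KTB.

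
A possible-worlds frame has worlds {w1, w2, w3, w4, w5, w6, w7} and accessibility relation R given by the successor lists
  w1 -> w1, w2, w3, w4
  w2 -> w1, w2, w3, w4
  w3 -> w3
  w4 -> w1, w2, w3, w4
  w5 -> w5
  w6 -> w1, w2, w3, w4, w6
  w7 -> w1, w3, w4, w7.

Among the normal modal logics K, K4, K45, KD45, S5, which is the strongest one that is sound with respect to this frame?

K

Transitive (axiom 4): no — w7 R w1 and w1 R w2, but not w7 R w2.
Euclidean (axiom 5): no — w1 R w3 and w1 R w2, but not w3 R w2.
Serial (axiom D): yes — every world has a successor (e.g. w1 R w1).
Reflexive (axiom T): yes — every world is R-related to itself.
So F validates K; K4 would additionally require R to be transitive. The strongest is K.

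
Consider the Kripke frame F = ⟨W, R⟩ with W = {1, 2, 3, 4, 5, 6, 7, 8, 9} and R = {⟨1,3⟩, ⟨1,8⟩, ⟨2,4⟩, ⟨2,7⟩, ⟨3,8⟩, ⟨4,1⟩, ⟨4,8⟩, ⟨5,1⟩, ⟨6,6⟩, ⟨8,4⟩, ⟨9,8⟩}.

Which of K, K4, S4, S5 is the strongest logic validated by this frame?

K

Transitive (axiom 4): no — 1 R 8 and 8 R 4, but not 1 R 4.
Reflexive (axiom T): no — 1 is not related to itself.
Euclidean (axiom 5): no — 1 R 8 and 1 R 3, but not 8 R 3.
So F validates K; K4 would additionally require R to be transitive. The strongest is K.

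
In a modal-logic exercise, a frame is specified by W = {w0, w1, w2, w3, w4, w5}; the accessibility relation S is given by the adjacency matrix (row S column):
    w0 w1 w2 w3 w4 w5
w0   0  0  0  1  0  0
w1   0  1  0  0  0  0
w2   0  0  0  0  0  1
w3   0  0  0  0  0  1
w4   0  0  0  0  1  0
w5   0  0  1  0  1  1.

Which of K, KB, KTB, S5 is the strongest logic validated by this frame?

Symmetric (axiom B): no — w0 S w3 but not w3 S w0.
Reflexive (axiom T): no — w0 is not related to itself.
Euclidean (axiom 5): no — w5 S w2 and w5 S w4, but not w2 S w4.
So F validates K; KB would additionally require S to be symmetric. The strongest is K.

K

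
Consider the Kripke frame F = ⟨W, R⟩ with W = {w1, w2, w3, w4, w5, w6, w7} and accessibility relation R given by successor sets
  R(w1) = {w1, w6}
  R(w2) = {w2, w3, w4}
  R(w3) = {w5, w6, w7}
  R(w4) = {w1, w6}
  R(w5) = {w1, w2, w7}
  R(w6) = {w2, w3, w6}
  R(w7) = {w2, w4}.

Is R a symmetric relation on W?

No

Symmetric: no — w1 R w6 but not w6 R w1.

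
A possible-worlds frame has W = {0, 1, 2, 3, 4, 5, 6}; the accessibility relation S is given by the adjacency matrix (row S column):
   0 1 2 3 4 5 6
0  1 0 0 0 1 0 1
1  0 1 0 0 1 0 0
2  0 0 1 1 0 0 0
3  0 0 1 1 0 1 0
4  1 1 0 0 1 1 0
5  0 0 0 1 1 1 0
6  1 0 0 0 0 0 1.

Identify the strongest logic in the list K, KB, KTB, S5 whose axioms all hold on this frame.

KTB

Symmetric (axiom B): yes — every pair in S has its reverse in S.
Reflexive (axiom T): yes — every world is S-related to itself.
Euclidean (axiom 5): no — 0 S 4 and 0 S 6, but not 4 S 6.
So F validates K, KB, KTB; S5 would additionally require S to be Euclidean. The strongest is KTB.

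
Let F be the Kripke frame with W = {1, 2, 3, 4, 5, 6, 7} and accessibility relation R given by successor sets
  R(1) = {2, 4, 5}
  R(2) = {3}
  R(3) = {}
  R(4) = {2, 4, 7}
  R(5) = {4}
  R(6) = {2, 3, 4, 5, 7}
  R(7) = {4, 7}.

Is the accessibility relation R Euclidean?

Euclidean: no — 1 R 2 and 1 R 4, but not 2 R 4.

No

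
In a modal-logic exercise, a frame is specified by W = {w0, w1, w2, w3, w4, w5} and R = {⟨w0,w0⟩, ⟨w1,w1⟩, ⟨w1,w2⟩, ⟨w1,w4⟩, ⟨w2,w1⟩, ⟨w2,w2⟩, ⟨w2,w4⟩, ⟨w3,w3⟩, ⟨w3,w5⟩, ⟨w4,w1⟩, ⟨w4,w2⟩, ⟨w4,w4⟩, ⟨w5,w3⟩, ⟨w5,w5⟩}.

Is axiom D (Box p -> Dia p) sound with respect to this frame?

Yes

The schema D characterises exactly the serial frames.
Serial: yes — every world has a successor (e.g. w0 R w0).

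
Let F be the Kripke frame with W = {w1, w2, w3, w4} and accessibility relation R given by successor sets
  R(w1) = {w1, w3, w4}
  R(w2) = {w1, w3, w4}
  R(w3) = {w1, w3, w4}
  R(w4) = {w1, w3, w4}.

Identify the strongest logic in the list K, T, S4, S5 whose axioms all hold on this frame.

K

Reflexive (axiom T): no — w2 is not related to itself.
Transitive (axiom 4): yes — every two-step R-path is closed by a direct edge.
Euclidean (axiom 5): yes — any two successors of a common world are R-related.
So F validates K; T would additionally require R to be reflexive. The strongest is K.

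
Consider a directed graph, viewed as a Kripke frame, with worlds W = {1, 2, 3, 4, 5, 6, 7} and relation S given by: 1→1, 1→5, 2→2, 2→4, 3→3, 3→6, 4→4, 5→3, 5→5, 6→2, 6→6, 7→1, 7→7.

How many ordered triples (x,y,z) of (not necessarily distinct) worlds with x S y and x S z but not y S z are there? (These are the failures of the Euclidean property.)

6

Enumerating: (1,5,1), (2,4,2), (3,6,3), (5,3,5), (6,2,6), (7,1,7).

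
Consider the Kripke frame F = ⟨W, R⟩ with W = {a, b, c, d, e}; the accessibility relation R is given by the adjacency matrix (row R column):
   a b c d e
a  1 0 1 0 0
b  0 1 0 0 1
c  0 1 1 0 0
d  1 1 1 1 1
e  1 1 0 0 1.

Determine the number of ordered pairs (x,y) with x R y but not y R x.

Enumerating: (a,c), (c,b), (d,a), (d,b), (d,c), (d,e), (e,a).

7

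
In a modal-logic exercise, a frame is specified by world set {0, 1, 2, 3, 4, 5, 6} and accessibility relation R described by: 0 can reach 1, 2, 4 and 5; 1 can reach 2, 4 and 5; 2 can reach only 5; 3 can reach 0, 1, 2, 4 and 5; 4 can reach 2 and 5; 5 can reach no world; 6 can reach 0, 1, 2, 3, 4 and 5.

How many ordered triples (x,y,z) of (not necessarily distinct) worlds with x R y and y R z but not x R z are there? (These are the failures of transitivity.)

R is transitive; there are no such tuples.

0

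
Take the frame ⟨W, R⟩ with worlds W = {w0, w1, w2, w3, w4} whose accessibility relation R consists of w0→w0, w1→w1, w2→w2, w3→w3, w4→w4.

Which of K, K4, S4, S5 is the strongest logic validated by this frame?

Transitive (axiom 4): yes — every two-step R-path is closed by a direct edge.
Reflexive (axiom T): yes — every world is R-related to itself.
Euclidean (axiom 5): yes — any two successors of a common world are R-related.
So F validates K, K4, S4, S5. The strongest is S5.

S5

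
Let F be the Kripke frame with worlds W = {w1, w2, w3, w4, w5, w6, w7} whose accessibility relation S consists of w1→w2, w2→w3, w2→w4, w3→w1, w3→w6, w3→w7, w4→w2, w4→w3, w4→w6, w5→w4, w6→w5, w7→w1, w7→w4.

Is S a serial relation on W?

Serial: yes — every world has a successor (e.g. w1 S w2).

Yes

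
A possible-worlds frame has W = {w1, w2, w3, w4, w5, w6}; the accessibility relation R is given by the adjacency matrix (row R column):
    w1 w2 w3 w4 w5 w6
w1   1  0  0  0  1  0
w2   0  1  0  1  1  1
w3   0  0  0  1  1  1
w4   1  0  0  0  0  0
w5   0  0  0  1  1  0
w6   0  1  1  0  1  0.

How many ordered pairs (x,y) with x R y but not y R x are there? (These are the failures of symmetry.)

Enumerating: (w1,w5), (w2,w4), (w2,w5), (w3,w4), (w3,w5), (w4,w1), (w5,w4), (w6,w5).

8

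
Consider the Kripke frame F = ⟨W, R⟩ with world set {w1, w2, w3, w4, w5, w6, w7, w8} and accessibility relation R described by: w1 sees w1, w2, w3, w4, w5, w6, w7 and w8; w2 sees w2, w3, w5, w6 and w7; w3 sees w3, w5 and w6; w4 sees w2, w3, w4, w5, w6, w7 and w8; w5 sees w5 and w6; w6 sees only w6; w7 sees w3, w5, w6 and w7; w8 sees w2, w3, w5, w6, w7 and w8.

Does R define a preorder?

Reflexive: yes — every world is R-related to itself.
Transitive: yes — every two-step R-path is closed by a direct edge.
So R is a preorder.

Yes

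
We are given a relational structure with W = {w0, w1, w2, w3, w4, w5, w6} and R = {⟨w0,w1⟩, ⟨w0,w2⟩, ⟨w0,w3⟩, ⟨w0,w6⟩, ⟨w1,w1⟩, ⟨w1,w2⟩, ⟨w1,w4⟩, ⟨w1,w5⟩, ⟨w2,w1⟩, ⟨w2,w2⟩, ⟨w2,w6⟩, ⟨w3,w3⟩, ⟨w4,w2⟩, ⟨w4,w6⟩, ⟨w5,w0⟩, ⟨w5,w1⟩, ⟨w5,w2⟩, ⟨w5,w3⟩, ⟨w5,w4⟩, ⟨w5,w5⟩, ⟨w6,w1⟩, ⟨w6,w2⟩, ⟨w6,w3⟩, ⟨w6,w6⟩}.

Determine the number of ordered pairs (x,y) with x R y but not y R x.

13

Enumerating: (w0,w1), (w0,w2), (w0,w3), (w0,w6), (w1,w4), (w4,w2), (w4,w6), (w5,w0), (w5,w2), (w5,w3), (w5,w4), (w6,w1), (w6,w3).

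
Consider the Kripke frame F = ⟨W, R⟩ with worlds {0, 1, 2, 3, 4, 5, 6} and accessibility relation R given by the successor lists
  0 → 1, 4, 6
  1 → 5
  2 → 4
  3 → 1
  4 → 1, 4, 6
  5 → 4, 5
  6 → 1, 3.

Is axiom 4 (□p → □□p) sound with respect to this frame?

Axiom 4 corresponds to the accessibility relation being transitive.
Transitive: no — 0 R 1 and 1 R 5, but not 0 R 5.

No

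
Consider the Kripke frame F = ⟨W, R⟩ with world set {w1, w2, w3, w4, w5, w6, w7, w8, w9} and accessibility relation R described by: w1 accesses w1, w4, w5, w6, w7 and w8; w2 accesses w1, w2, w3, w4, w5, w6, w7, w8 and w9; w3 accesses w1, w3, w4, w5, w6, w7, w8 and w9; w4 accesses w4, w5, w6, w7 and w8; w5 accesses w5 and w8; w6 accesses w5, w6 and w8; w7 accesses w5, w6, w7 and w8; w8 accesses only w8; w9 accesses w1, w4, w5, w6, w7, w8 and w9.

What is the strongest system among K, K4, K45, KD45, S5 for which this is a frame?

K4

Transitive (axiom 4): yes — every two-step R-path is closed by a direct edge.
Euclidean (axiom 5): no — w1 R w5 and w1 R w4, but not w5 R w4.
Serial (axiom D): yes — every world has a successor (e.g. w1 R w1).
Reflexive (axiom T): yes — every world is R-related to itself.
So F validates K, K4; K45 would additionally require R to be Euclidean. The strongest is K4.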